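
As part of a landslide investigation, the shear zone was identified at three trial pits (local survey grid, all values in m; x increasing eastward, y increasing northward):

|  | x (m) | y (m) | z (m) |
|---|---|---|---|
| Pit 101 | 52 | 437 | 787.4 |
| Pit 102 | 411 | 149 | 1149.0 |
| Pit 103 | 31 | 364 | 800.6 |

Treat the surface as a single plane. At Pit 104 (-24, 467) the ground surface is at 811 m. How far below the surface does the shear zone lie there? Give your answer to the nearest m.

88 m

Let the plane be z = a·x + b·y + c.
Pit 102−Pit 101: 359a − 288b = 361.6;  Pit 103−Pit 101: −21a − 73b = 13.2.
Solving gives a = 0.70052, b = −0.38234.
Then c = 787.4 − a·52 − b·437 = 918.06.
At (-24, 467): z_contact = −16.8 − 178.6 + 918.06 = 722.7 m.
Depth below ground = 811 − 722.7 = 88 m.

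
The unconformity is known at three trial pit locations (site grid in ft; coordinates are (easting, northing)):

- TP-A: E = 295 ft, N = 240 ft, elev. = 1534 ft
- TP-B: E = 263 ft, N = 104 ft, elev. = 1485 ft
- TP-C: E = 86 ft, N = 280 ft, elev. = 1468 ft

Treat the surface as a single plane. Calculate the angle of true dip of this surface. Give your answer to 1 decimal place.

Two edge vectors: TP-A→TP-B = (-32, -136, -49), TP-A→TP-C = (-209, 40, -66).
Normal n = (TP-A→TP-B) × (TP-A→TP-C) = (10936, 8129, -29704).
So ∂z/∂E = −n_x/n_z = 0.36817 and ∂z/∂N = −n_y/n_z = 0.27367.
Gradient magnitude |∇z| = √(a² + b²) = √(0.13555 + 0.07489) = 0.45874.
True dip = arctan(0.45874) = 24.6°, dipping toward SW (azimuth ≈ 233°).

24.6°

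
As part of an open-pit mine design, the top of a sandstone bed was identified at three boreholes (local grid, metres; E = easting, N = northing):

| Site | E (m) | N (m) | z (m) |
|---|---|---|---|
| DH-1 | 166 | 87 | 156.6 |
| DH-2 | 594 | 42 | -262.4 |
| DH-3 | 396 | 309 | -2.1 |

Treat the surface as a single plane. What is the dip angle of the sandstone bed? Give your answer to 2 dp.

Two edge vectors: DH-1→DH-2 = (428, -45, -419), DH-1→DH-3 = (230, 222, -158.7).
Normal n = (DH-1→DH-2) × (DH-1→DH-3) = (100159.5, -28446.4, 105366).
So ∂z/∂E = −n_x/n_z = −0.95059 and ∂z/∂N = −n_y/n_z = 0.26998.
Gradient magnitude |∇z| = √(a² + b²) = √(0.90361 + 0.07289) = 0.98818.
True dip = arctan(0.98818) = 44.66°, dipping toward ESE (azimuth ≈ 106°).

44.66°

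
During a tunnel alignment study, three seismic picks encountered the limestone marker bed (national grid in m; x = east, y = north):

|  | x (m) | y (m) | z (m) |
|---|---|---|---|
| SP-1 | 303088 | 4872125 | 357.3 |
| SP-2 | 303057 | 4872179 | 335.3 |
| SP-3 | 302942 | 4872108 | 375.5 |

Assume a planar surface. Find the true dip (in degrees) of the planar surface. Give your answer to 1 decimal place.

Let the plane be z = a·x + b·y + c.
SP-2−SP-1: −31a + 54b = −22;  SP-3−SP-1: −146a − 17b = 18.2.
Solving gives a = −0.07238, b = −0.44896.
Gradient magnitude |∇z| = √(a² + b²) = √(0.00524 + 0.20156) = 0.45476.
True dip = arctan(0.45476) = 24.5°, dipping toward N (azimuth ≈ 009°).

24.5°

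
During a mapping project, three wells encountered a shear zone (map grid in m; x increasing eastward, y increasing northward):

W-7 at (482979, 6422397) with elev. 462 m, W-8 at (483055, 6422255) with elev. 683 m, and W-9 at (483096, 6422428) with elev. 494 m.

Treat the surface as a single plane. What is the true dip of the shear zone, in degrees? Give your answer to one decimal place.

Two edge vectors: W-7→W-8 = (76, -142, 221), W-7→W-9 = (117, 31, 32).
Normal n = (W-7→W-8) × (W-7→W-9) = (-11395, 23425, 18970).
So ∂z/∂x = −n_x/n_z = 0.60069 and ∂z/∂y = −n_y/n_z = −1.23484.
Gradient magnitude |∇z| = √(a² + b²) = √(0.36082 + 1.52484) = 1.37319.
True dip = arctan(1.37319) = 53.9°, dipping toward NNW (azimuth ≈ 334°).

53.9°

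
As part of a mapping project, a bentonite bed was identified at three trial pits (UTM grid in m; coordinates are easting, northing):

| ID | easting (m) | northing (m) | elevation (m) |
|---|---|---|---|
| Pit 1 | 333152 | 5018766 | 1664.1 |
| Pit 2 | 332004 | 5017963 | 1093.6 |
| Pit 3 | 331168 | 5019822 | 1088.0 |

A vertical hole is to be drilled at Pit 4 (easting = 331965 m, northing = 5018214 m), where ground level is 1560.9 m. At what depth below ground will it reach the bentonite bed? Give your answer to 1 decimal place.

Two edge vectors: Pit 1→Pit 2 = (-1148, -803, -570.5), Pit 1→Pit 3 = (-1984, 1056, -576.1).
Normal n = (Pit 1→Pit 2) × (Pit 1→Pit 3) = (1065056.3, 470509.2, -2805440).
So ∂z/∂easting = −n_x/n_z = 0.379639664 and ∂z/∂northing = −n_y/n_z = 0.167713157.
Intercept c from Pit 1: 1664.1 − 126477.71 − 841713.09 = −966526.71.
At (331965, 5018214): z_contact = 126027.08 + 841620.51 − 966526.71 = 1120.89 m.
Depth below ground = 1560.9 − 1120.89 = 440.0 m.

440.0 m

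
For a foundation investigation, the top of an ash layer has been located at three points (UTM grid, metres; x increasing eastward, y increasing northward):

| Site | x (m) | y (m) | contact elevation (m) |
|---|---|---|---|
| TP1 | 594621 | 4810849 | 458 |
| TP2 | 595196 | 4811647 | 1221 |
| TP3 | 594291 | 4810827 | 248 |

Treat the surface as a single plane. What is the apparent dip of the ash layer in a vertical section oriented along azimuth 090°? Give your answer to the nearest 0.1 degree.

31.0°

Two edge vectors: TP1→TP2 = (575, 798, 763), TP1→TP3 = (-330, -22, -210).
Normal n = (TP1→TP2) × (TP1→TP3) = (-150794, -131040, 250690).
So ∂z/∂x = −n_x/n_z = 0.60152 and ∂z/∂y = −n_y/n_z = 0.52272.
Unit vector along 090° is (sin 90°, cos 90°) = (1.0000, 0.0000).
Slope in that direction = a·(1.0000) + b·(0.0000) = 0.60152.
Apparent dip = arctan|0.60152| = 31.0° (true dip is 38.6°, so apparent ≤ true as expected).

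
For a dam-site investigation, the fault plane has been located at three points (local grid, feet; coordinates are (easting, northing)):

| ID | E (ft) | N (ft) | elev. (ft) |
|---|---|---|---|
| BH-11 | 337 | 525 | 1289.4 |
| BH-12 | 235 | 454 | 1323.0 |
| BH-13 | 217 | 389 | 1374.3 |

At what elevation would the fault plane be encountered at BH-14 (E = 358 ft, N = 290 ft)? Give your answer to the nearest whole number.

1498 ft

Two edge vectors: BH-11→BH-12 = (-102, -71, 33.6), BH-11→BH-13 = (-120, -136, 84.9).
Normal n = (BH-11→BH-12) × (BH-11→BH-13) = (-1458.3, 4627.8, 5352).
So ∂z/∂E = −n_x/n_z = 0.27248 and ∂z/∂N = −n_y/n_z = −0.86469.
Intercept c from BH-11: 1289.4 − 91.82 + 453.96 = 1651.54.
At (358, 290): z = 97.5 − 250.8 + 1651.54 = 1498.3 ft.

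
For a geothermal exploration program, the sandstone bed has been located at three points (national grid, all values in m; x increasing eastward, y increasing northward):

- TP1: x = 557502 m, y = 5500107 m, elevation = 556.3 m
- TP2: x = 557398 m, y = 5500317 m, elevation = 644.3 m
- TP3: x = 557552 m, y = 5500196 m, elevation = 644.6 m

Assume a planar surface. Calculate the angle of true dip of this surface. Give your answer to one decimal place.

Let the plane be z = a·x + b·y + c.
TP2−TP1: −104a + 210b = 88;  TP3−TP1: 50a + 89b = 88.3.
Solving gives a = 0.54216, b = 0.68755.
Gradient magnitude |∇z| = √(a² + b²) = √(0.29394 + 0.47272) = 0.87559.
True dip = arctan(0.87559) = 41.2°, dipping toward SW (azimuth ≈ 218°).

41.2°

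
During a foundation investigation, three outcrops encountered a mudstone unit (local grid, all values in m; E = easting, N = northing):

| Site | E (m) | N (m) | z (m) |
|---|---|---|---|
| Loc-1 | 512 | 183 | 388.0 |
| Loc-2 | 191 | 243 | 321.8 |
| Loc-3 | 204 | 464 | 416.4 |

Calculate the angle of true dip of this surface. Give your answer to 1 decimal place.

26.5°

Let the plane be z = a·E + b·N + c.
Loc-2−Loc-1: −321a + 60b = −66.2;  Loc-3−Loc-1: −308a + 281b = 28.4.
Solving gives a = 0.28313, b = 0.41140.
Gradient magnitude |∇z| = √(a² + b²) = √(0.08016 + 0.16925) = 0.49941.
True dip = arctan(0.49941) = 26.5°, dipping toward SW (azimuth ≈ 215°).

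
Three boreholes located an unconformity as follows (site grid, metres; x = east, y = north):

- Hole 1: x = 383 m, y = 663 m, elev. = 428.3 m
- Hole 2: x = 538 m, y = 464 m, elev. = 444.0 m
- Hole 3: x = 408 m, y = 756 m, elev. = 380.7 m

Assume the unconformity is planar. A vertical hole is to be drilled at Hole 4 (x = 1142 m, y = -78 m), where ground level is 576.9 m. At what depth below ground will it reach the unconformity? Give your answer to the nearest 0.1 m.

165.3 m

Two edge vectors: Hole 1→Hole 2 = (155, -199, 15.7), Hole 1→Hole 3 = (25, 93, -47.6).
Normal n = (Hole 1→Hole 2) × (Hole 1→Hole 3) = (8012.3, 7770.5, 19390).
So ∂z/∂x = −n_x/n_z = −0.413218 and ∂z/∂y = −n_y/n_z = −0.400748.
Intercept c from Hole 1: 428.3 + 158.26 + 265.70 = 852.26.
At (1142, -78): z_contact = −471.90 + 31.26 + 852.26 = 411.62 m.
Depth below ground = 576.9 − 411.62 = 165.3 m.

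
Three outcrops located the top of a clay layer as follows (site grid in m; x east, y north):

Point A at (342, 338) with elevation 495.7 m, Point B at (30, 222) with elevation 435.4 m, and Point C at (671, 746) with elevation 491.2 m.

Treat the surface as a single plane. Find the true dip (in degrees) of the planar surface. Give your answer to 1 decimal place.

20.3°

Two edge vectors: Point A→Point B = (-312, -116, -60.3), Point A→Point C = (329, 408, -4.5).
Normal n = (Point A→Point B) × (Point A→Point C) = (25124.4, -21242.7, -89132).
So ∂z/∂x = −n_x/n_z = 0.28188 and ∂z/∂y = −n_y/n_z = −0.23833.
Gradient magnitude |∇z| = √(a² + b²) = √(0.07946 + 0.05680) = 0.36913.
True dip = arctan(0.36913) = 20.3°, dipping toward NW (azimuth ≈ 310°).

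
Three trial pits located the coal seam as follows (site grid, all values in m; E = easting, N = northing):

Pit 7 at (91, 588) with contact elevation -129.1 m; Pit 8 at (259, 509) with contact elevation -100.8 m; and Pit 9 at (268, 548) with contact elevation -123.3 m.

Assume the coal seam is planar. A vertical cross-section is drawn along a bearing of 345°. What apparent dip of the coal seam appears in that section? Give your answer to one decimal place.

Two edge vectors: Pit 7→Pit 8 = (168, -79, 28.3), Pit 7→Pit 9 = (177, -40, 5.8).
Normal n = (Pit 7→Pit 8) × (Pit 7→Pit 9) = (673.8, 4034.7, 7263).
So ∂z/∂E = −n_x/n_z = −0.09277 and ∂z/∂N = −n_y/n_z = −0.55551.
Unit vector along 345° is (sin 345°, cos 345°) = (-0.2588, 0.9659).
Slope in that direction = a·(-0.2588) + b·(0.9659) = −0.51257.
Apparent dip = arctan|0.51257| = 27.1° (true dip is 29.4°, so apparent ≤ true as expected).

27.1°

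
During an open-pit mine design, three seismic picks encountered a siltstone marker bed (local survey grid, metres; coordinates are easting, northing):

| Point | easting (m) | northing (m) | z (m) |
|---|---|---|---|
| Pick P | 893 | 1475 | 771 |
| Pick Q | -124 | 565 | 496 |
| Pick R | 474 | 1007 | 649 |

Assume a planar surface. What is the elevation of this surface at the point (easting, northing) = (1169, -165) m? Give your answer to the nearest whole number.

669 m

Let the plane be z = a·easting + b·northing + c.
Pick Q−Pick P: −1017a − 910b = −275;  Pick R−Pick P: −419a − 468b = −122.
Solving gives a = 0.18676, b = 0.09348.
Then c = 771 − a·893 − b·1475 = 466.34.
At (1169, -165): z = 218.3 − 15.4 + 466.34 = 669.2 m.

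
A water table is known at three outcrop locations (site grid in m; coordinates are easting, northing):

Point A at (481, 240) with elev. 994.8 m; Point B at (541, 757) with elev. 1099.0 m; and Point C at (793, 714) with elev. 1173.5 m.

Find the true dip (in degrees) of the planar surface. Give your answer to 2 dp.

19.94°

Two edge vectors: Point A→Point B = (60, 517, 104.2), Point A→Point C = (312, 474, 178.7).
Normal n = (Point A→Point B) × (Point A→Point C) = (42997.1, 21788.4, -132864).
So ∂z/∂easting = −n_x/n_z = 0.32362 and ∂z/∂northing = −n_y/n_z = 0.16399.
Gradient magnitude |∇z| = √(a² + b²) = √(0.10473 + 0.02689) = 0.36280.
True dip = arctan(0.36280) = 19.94°, dipping toward WSW (azimuth ≈ 243°).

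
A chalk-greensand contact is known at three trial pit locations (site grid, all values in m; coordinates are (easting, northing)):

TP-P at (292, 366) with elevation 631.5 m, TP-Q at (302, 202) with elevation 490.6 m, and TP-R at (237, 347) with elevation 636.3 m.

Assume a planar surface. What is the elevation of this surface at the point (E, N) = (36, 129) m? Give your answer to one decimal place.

529.6 m

Two edge vectors: TP-P→TP-Q = (10, -164, -140.9), TP-P→TP-R = (-55, -19, 4.8).
Normal n = (TP-P→TP-Q) × (TP-P→TP-R) = (-3464.3, 7701.5, -9210).
So ∂z/∂E = −n_x/n_z = −0.37615 and ∂z/∂N = −n_y/n_z = 0.83621.
Intercept c from TP-P: 631.5 + 109.83 − 306.05 = 435.28.
At (36, 129): z = −13.5 + 107.9 + 435.28 = 529.6 m.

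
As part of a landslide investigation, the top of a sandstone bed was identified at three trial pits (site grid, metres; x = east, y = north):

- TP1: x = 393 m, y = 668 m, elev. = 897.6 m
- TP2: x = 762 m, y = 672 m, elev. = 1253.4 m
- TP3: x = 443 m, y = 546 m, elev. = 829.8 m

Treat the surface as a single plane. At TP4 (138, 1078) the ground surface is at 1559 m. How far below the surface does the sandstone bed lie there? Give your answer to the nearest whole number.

517 m

Two edge vectors: TP1→TP2 = (369, 4, 355.8), TP1→TP3 = (50, -122, -67.8).
Normal n = (TP1→TP2) × (TP1→TP3) = (43136.4, 42808.2, -45218).
So ∂z/∂x = −n_x/n_z = 0.95397 and ∂z/∂y = −n_y/n_z = 0.94671.
Intercept c from TP1: 897.6 − 374.91 − 632.40 = −109.71.
At (138, 1078): z_contact = 131.6 + 1020.6 − 109.71 = 1042.5 m.
Depth below ground = 1559 − 1042.5 = 517 m.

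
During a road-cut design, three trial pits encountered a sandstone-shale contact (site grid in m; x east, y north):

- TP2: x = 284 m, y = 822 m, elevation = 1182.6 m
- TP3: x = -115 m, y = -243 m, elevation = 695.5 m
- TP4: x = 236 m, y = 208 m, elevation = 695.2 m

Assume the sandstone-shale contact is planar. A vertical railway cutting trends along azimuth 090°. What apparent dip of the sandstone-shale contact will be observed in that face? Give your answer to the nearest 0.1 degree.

48.6°

Let the plane be z = a·x + b·y + c.
TP3−TP2: −399a − 1065b = −487.1;  TP4−TP2: −48a − 614b = −487.4.
Solving gives a = −1.13481, b = 0.88253.
Unit vector along 090° is (sin 90°, cos 90°) = (1.0000, 0.0000).
Slope in that direction = a·(1.0000) + b·(0.0000) = −1.13481.
Apparent dip = arctan|1.13481| = 48.6° (true dip is 55.2°, so apparent ≤ true as expected).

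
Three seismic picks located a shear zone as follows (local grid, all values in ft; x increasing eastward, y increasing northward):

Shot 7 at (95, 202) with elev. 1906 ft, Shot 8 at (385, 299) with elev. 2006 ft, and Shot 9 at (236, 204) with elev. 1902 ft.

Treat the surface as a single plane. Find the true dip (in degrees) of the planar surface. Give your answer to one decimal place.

Two edge vectors: Shot 7→Shot 8 = (290, 97, 100), Shot 7→Shot 9 = (141, 2, -4).
Normal n = (Shot 7→Shot 8) × (Shot 7→Shot 9) = (-588, 15260, -13097).
So ∂z/∂x = −n_x/n_z = −0.04490 and ∂z/∂y = −n_y/n_z = 1.16515.
Gradient magnitude |∇z| = √(a² + b²) = √(0.00202 + 1.35758) = 1.16602.
True dip = arctan(1.16602) = 49.4°, dipping toward S (azimuth ≈ 178°).

49.4°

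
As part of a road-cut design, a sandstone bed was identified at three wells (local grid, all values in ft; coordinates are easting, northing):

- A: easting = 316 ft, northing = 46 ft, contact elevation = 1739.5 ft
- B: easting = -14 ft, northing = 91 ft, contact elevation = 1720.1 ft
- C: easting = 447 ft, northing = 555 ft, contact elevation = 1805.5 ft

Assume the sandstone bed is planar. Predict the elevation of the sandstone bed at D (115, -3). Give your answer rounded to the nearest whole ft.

Two edge vectors: A→B = (-330, 45, -19.4), A→C = (131, 509, 66).
Normal n = (A→B) × (A→C) = (12844.6, 19238.6, -173865).
So ∂z/∂easting = −n_x/n_z = 0.07388 and ∂z/∂northing = −n_y/n_z = 0.11065.
Intercept c from A: 1739.5 − 23.35 − 5.09 = 1711.06.
At (115, -3): z = 8.5 − 0.3 + 1711.06 = 1719.2 ft.

1719 ft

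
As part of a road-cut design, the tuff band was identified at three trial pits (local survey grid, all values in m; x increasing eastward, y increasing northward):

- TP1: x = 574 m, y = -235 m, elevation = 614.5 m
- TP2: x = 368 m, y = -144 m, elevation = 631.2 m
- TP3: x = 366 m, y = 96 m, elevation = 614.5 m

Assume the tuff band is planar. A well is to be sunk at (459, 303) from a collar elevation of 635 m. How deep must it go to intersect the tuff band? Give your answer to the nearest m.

46 m

Let the plane be z = a·x + b·y + c.
TP2−TP1: −206a + 91b = 16.7;  TP3−TP1: −208a + 331b = 0.
Solving gives a = −0.11222, b = −0.07052.
Then c = 614.5 − a·574 − b·-235 = 662.34.
At (459, 303): z_contact = −51.5 − 21.4 + 662.34 = 589.5 m.
Depth below ground = 635 − 589.5 = 46 m.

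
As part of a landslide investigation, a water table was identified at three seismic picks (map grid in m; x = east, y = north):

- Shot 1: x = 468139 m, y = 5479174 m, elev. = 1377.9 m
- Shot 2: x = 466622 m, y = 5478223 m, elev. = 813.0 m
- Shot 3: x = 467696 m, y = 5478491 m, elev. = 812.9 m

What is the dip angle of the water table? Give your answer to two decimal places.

Let the plane be z = a·x + b·y + c.
Shot 2−Shot 1: −1517a − 951b = −564.9;  Shot 3−Shot 1: −443a − 683b = −565.
Solving gives a = −0.24640, b = 0.98705.
Gradient magnitude |∇z| = √(a² + b²) = √(0.06071 + 0.97426) = 1.01734.
True dip = arctan(1.01734) = 45.49°, dipping toward SSE (azimuth ≈ 166°).

45.49°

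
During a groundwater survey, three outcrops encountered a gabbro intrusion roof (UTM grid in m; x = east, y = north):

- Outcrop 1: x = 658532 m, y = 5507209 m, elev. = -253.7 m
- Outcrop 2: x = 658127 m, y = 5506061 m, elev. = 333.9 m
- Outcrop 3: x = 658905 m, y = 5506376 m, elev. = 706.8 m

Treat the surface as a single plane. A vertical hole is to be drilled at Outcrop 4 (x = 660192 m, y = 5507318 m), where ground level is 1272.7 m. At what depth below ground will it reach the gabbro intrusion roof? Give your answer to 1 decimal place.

283.4 m

Two edge vectors: Outcrop 1→Outcrop 2 = (-405, -1148, 587.6), Outcrop 1→Outcrop 3 = (373, -833, 960.5).
Normal n = (Outcrop 1→Outcrop 2) × (Outcrop 1→Outcrop 3) = (-613183.2, 608177.3, 765569).
So ∂z/∂x = −n_x/n_z = 0.800950927 and ∂z/∂y = −n_y/n_z = −0.794412130.
Intercept c from Outcrop 1: -253.7 − 527451.82 + 4374993.63 = 3847288.12.
At (660192, 5507318): z_contact = 528781.39 − 4375080.22 + 3847288.12 = 989.29 m.
Depth below ground = 1272.7 − 989.29 = 283.4 m.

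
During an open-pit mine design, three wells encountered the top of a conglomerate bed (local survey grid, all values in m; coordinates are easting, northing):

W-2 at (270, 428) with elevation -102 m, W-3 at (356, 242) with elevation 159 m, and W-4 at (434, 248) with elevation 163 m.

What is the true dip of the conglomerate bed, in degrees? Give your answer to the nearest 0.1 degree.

Two edge vectors: W-2→W-3 = (86, -186, 261), W-2→W-4 = (164, -180, 265).
Normal n = (W-2→W-3) × (W-2→W-4) = (-2310, 20014, 15024).
So ∂z/∂easting = −n_x/n_z = 0.15375 and ∂z/∂northing = −n_y/n_z = −1.33214.
Gradient magnitude |∇z| = √(a² + b²) = √(0.02364 + 1.77458) = 1.34098.
True dip = arctan(1.34098) = 53.3°, dipping toward N (azimuth ≈ 353°).

53.3°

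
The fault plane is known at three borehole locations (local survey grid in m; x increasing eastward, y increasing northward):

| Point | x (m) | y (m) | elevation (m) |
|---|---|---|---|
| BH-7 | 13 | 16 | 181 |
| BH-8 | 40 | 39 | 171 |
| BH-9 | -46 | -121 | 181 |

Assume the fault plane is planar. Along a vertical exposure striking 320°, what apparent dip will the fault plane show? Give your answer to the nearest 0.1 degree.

29.6°

Let the plane be z = a·x + b·y + c.
BH-8−BH-7: 27a + 23b = −10;  BH-9−BH-7: −59a − 137b = 0.
Solving gives a = −0.58497, b = 0.25192.
Unit vector along 320° is (sin 320°, cos 320°) = (-0.6428, 0.7660).
Slope in that direction = a·(-0.6428) + b·(0.7660) = 0.56899.
Apparent dip = arctan|0.56899| = 29.6° (true dip is 32.5°, so apparent ≤ true as expected).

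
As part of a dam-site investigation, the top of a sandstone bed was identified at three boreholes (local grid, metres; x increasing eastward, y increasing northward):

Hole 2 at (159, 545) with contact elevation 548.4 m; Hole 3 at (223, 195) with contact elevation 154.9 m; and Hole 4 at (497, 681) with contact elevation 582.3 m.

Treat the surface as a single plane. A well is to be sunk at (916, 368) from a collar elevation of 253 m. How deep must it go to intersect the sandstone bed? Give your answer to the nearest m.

141 m

Let the plane be z = a·x + b·y + c.
Hole 3−Hole 2: 64a − 350b = −393.5;  Hole 4−Hole 2: 338a + 136b = 33.9.
Solving gives a = −0.32795, b = 1.06432.
Then c = 548.4 − a·159 − b·545 = 20.49.
At (916, 368): z_contact = −300.4 + 391.7 + 20.49 = 111.8 m.
Depth below ground = 253 − 111.8 = 141 m.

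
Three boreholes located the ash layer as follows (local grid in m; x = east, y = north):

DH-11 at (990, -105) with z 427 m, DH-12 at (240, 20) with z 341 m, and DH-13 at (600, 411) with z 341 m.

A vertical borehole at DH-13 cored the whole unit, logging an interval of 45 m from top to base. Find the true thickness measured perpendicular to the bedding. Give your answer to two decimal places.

Two edge vectors: DH-11→DH-12 = (-750, 125, -86), DH-11→DH-13 = (-390, 516, -86).
Normal n = (DH-11→DH-12) × (DH-11→DH-13) = (33626, -30960, -338250).
So ∂z/∂x = −n_x/n_z = 0.09941 and ∂z/∂y = −n_y/n_z = −0.09153.
|∇z| = √(a²+b²) = 0.13513, so dip δ = arctan(0.13513) = 7.70°.
True thickness = vertical thickness × cos δ = 45 × cos 7.70° = 44.59 m.

44.59 m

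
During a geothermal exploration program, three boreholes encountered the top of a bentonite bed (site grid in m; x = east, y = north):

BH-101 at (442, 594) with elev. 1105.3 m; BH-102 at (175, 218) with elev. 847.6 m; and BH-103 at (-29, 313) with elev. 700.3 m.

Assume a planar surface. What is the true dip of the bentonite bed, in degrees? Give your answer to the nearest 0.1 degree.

38.4°

Two edge vectors: BH-101→BH-102 = (-267, -376, -257.7), BH-101→BH-103 = (-471, -281, -405).
Normal n = (BH-101→BH-102) × (BH-101→BH-103) = (79866.3, 13241.7, -102069).
So ∂z/∂x = −n_x/n_z = 0.78247 and ∂z/∂y = −n_y/n_z = 0.12973.
Gradient magnitude |∇z| = √(a² + b²) = √(0.61226 + 0.01683) = 0.79316.
True dip = arctan(0.79316) = 38.4°, dipping toward W (azimuth ≈ 261°).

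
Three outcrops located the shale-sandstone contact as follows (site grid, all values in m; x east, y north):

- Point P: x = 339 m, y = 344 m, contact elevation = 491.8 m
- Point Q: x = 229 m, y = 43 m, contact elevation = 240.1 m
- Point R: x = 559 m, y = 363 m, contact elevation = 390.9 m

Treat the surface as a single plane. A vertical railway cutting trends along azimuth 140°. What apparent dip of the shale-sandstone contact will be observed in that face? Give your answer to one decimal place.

48.9°

Two edge vectors: Point P→Point Q = (-110, -301, -251.7), Point P→Point R = (220, 19, -100.9).
Normal n = (Point P→Point Q) × (Point P→Point R) = (35153.2, -66473, 64130).
So ∂z/∂x = −n_x/n_z = −0.54816 and ∂z/∂y = −n_y/n_z = 1.03654.
Unit vector along 140° is (sin 140°, cos 140°) = (0.6428, -0.7660).
Slope in that direction = a·(0.6428) + b·(-0.7660) = −1.14638.
Apparent dip = arctan|1.14638| = 48.9° (true dip is 49.5°, so apparent ≤ true as expected).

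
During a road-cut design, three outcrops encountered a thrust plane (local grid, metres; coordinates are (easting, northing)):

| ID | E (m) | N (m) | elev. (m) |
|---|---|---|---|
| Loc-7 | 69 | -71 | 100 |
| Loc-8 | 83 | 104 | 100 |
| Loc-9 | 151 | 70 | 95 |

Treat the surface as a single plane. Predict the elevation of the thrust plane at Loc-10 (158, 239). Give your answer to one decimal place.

Two edge vectors: Loc-7→Loc-8 = (14, 175, 0), Loc-7→Loc-9 = (82, 141, -5).
Normal n = (Loc-7→Loc-8) × (Loc-7→Loc-9) = (-875, 70, -12376).
So ∂z/∂E = −n_x/n_z = −0.07070 and ∂z/∂N = −n_y/n_z = 0.00566.
Intercept c from Loc-7: 100 + 4.88 + 0.40 = 105.28.
At (158, 239): z = −11.2 + 1.4 + 105.28 = 95.5 m.

95.5 m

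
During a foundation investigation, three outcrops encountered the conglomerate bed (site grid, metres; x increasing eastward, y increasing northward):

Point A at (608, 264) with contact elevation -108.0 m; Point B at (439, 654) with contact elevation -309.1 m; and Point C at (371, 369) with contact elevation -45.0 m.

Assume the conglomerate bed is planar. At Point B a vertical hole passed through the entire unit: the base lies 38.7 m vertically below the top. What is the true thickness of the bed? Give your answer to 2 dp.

Let the plane be z = a·x + b·y + c.
Point B−Point A: −169a + 390b = −201.1;  Point C−Point A: −237a + 105b = 63.
Solving gives a = −0.61171, b = −0.78072.
|∇z| = √(a²+b²) = 0.99182, so dip δ = arctan(0.99182) = 44.76°.
True thickness = vertical thickness × cos δ = 38.7 × cos 44.76° = 27.48 m.

27.48 m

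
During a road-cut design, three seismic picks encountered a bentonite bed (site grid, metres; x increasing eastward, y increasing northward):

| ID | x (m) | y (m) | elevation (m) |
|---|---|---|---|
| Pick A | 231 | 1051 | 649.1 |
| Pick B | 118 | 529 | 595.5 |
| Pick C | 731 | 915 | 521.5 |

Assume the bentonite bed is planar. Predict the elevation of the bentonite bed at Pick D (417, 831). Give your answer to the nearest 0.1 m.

576.4 m

Two edge vectors: Pick A→Pick B = (-113, -522, -53.6), Pick A→Pick C = (500, -136, -127.6).
Normal n = (Pick A→Pick B) × (Pick A→Pick C) = (59317.6, -41218.8, 276368).
So ∂z/∂x = −n_x/n_z = −0.214633 and ∂z/∂y = −n_y/n_z = 0.149145.
Intercept c from Pick A: 649.1 + 49.58 − 156.75 = 541.93.
At (417, 831): z = −89.5 + 123.9 + 541.93 = 576.4 m.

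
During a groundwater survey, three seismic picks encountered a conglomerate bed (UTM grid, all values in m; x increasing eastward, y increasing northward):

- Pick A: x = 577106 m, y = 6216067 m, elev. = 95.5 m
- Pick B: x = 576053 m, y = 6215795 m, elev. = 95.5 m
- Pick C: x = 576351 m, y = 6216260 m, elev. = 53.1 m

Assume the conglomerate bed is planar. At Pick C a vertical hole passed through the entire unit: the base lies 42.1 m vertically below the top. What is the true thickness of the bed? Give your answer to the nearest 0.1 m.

Two edge vectors: Pick A→Pick B = (-1053, -272, 0), Pick A→Pick C = (-755, 193, -42.4).
Normal n = (Pick A→Pick B) × (Pick A→Pick C) = (11532.8, -44647.2, -408589).
So ∂z/∂x = −n_x/n_z = 0.02823 and ∂z/∂y = −n_y/n_z = −0.10927.
|∇z| = √(a²+b²) = 0.11286, so dip δ = arctan(0.11286) = 6.44°.
True thickness = vertical thickness × cos δ = 42.1 × cos 6.44° = 41.8 m.

41.8 m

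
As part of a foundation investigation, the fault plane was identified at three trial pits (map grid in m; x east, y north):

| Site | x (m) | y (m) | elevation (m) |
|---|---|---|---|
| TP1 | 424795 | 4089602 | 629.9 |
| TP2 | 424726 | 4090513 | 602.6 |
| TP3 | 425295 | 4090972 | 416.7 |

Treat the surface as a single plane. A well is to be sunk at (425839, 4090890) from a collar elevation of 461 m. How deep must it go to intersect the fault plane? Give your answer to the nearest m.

Two edge vectors: TP1→TP2 = (-69, 911, -27.3), TP1→TP3 = (500, 1370, -213.2).
Normal n = (TP1→TP2) × (TP1→TP3) = (-156824.2, -28360.8, -550030).
So ∂z/∂x = −n_x/n_z = −0.28511936 and ∂z/∂y = −n_y/n_z = −0.05156228.
Intercept c from TP1: 629.9 + 121117.28 + 210869.20 = 332616.37.
At (425839, 4090890): z_contact = −121414.9 − 210935.6 + 332616.37 = 265.8 m.
Depth below ground = 461 − 265.8 = 195 m.

195 m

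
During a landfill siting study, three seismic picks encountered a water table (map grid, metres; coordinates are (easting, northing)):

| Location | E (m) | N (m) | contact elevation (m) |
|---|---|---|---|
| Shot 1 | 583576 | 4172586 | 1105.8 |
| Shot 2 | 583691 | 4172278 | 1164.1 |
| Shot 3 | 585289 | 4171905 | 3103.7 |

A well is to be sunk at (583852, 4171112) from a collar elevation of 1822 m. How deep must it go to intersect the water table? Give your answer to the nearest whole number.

789 m

Two edge vectors: Shot 1→Shot 2 = (115, -308, 58.3), Shot 1→Shot 3 = (1713, -681, 1997.9).
Normal n = (Shot 1→Shot 2) × (Shot 1→Shot 3) = (-575650.9, -129890.6, 449289).
So ∂z/∂E = −n_x/n_z = 1.28124860 and ∂z/∂N = −n_y/n_z = 0.28910256.
Intercept c from Shot 1: 1105.8 − 747705.93 − 1206305.29 = −1952905.42.
At (583852, 4171112): z_contact = 748059.6 + 1205879.2 − 1952905.42 = 1033.3 m.
Depth below ground = 1822 − 1033.3 = 789 m.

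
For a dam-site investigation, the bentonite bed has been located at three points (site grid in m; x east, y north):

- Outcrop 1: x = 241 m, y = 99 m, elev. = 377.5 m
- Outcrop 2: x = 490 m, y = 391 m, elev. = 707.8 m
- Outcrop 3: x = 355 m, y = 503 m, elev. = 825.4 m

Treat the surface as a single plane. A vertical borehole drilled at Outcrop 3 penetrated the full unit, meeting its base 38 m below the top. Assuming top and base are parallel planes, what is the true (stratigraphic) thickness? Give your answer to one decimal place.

25.6 m

Let the plane be z = a·x + b·y + c.
Outcrop 2−Outcrop 1: 249a + 292b = 330.3;  Outcrop 3−Outcrop 1: 114a + 404b = 447.9.
Solving gives a = 0.03944, b = 1.09754.
|∇z| = √(a²+b²) = 1.09824, so dip δ = arctan(1.09824) = 47.68°.
True thickness = vertical thickness × cos δ = 38 × cos 47.68° = 25.6 m.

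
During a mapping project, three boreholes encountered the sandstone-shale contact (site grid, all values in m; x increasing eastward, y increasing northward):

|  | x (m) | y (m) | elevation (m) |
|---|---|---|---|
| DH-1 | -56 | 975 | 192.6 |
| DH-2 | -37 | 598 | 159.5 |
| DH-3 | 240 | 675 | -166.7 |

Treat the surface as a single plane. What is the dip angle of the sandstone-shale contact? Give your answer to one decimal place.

49.9°

Let the plane be z = a·x + b·y + c.
DH-2−DH-1: 19a − 377b = −33.1;  DH-3−DH-1: 296a − 300b = −359.3.
Solving gives a = −1.18542, b = 0.02806.
Gradient magnitude |∇z| = √(a² + b²) = √(1.40521 + 0.00079) = 1.18575.
True dip = arctan(1.18575) = 49.9°, dipping toward E (azimuth ≈ 091°).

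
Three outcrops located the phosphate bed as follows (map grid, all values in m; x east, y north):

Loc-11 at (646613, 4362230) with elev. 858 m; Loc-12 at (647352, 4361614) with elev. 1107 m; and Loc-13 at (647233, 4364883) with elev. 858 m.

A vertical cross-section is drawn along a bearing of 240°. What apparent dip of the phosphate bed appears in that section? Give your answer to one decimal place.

Two edge vectors: Loc-11→Loc-12 = (739, -616, 249), Loc-11→Loc-13 = (620, 2653, 0).
Normal n = (Loc-11→Loc-12) × (Loc-11→Loc-13) = (-660597, 154380, 2342487).
So ∂z/∂x = −n_x/n_z = 0.28201 and ∂z/∂y = −n_y/n_z = −0.06590.
Unit vector along 240° is (sin 240°, cos 240°) = (-0.8660, -0.5000).
Slope in that direction = a·(-0.8660) + b·(-0.5000) = −0.21127.
Apparent dip = arctan|0.21127| = 11.9° (true dip is 16.2°, so apparent ≤ true as expected).

11.9°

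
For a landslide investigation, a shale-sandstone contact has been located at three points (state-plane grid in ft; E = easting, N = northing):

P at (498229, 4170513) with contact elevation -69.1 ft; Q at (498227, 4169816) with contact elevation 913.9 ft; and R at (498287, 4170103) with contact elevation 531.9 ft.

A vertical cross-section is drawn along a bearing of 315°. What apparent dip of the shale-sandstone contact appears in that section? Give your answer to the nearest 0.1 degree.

51.8°

Let the plane be z = a·E + b·N + c.
Q−P: −2a − 697b = 983;  R−P: 58a − 410b = 601.
Solving gives a = 0.38469, b = −1.41143.
Unit vector along 315° is (sin 315°, cos 315°) = (-0.7071, 0.7071).
Slope in that direction = a·(-0.7071) + b·(0.7071) = −1.27005.
Apparent dip = arctan|1.27005| = 51.8° (true dip is 55.6°, so apparent ≤ true as expected).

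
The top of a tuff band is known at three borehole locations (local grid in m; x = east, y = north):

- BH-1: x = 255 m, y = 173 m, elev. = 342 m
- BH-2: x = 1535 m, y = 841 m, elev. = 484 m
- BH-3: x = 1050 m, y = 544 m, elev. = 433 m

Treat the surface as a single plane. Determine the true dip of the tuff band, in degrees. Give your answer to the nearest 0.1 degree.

9.0°

Let the plane be z = a·x + b·y + c.
BH-2−BH-1: 1280a + 668b = 142;  BH-3−BH-1: 795a + 371b = 91.
Solving gives a = 0.14429, b = −0.06390.
Gradient magnitude |∇z| = √(a² + b²) = √(0.02082 + 0.00408) = 0.15780.
True dip = arctan(0.15780) = 9.0°, dipping toward WNW (azimuth ≈ 294°).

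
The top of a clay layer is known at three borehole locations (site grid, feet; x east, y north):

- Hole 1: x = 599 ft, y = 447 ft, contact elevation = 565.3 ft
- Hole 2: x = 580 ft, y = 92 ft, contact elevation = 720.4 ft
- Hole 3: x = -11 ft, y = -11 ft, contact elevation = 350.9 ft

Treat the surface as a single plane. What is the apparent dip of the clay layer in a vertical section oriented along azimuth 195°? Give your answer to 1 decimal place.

15.4°

Two edge vectors: Hole 1→Hole 2 = (-19, -355, 155.1), Hole 1→Hole 3 = (-610, -458, -214.4).
Normal n = (Hole 1→Hole 2) × (Hole 1→Hole 3) = (147147.8, -98684.6, -207848).
So ∂z/∂x = −n_x/n_z = 0.70796 and ∂z/∂y = −n_y/n_z = −0.47479.
Unit vector along 195° is (sin 195°, cos 195°) = (-0.2588, -0.9659).
Slope in that direction = a·(-0.2588) + b·(-0.9659) = 0.27538.
Apparent dip = arctan|0.27538| = 15.4° (true dip is 40.4°, so apparent ≤ true as expected).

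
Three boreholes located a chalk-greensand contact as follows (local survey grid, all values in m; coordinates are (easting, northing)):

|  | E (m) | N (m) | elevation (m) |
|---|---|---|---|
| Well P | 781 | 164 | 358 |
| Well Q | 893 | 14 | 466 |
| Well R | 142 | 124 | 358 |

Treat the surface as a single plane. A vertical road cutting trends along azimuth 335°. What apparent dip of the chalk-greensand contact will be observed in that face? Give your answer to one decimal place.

Let the plane be z = a·E + b·N + c.
Well Q−Well P: 112a − 150b = 108;  Well R−Well P: −639a − 40b = 0.
Solving gives a = 0.04306, b = −0.68785.
Unit vector along 335° is (sin 335°, cos 335°) = (-0.4226, 0.9063).
Slope in that direction = a·(-0.4226) + b·(0.9063) = −0.64160.
Apparent dip = arctan|0.64160| = 32.7° (true dip is 34.6°, so apparent ≤ true as expected).

32.7°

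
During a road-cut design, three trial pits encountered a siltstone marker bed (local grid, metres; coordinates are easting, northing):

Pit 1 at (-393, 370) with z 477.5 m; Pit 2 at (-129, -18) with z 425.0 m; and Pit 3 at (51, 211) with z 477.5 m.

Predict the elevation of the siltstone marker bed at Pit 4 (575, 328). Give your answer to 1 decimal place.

532.0 m

Two edge vectors: Pit 1→Pit 2 = (264, -388, -52.5), Pit 1→Pit 3 = (444, -159, 0).
Normal n = (Pit 1→Pit 2) × (Pit 1→Pit 3) = (-8347.5, -23310, 130296).
So ∂z/∂easting = −n_x/n_z = 0.06407 and ∂z/∂northing = −n_y/n_z = 0.17890.
Intercept c from Pit 1: 477.5 + 25.18 − 66.19 = 436.48.
At (575, 328): z = 36.8 + 58.7 + 436.48 = 532.0 m.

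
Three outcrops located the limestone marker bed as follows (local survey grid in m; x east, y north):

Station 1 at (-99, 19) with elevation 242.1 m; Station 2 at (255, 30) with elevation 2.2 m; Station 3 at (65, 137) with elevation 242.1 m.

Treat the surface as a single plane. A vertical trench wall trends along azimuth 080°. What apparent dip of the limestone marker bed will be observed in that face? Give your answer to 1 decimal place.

Let the plane be z = a·x + b·y + c.
Station 2−Station 1: 354a + 11b = −239.9;  Station 3−Station 1: 164a + 118b = 0.
Solving gives a = −0.70827, b = 0.98438.
Unit vector along 080° is (sin 80°, cos 80°) = (0.9848, 0.1736).
Slope in that direction = a·(0.9848) + b·(0.1736) = −0.52658.
Apparent dip = arctan|0.52658| = 27.8° (true dip is 50.5°, so apparent ≤ true as expected).

27.8°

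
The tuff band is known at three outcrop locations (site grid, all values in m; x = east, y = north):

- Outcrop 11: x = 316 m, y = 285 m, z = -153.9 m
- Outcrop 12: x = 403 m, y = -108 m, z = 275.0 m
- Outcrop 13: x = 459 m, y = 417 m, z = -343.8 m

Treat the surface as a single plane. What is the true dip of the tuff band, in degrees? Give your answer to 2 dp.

Let the plane be z = a·x + b·y + c.
Outcrop 12−Outcrop 11: 87a − 393b = 428.9;  Outcrop 13−Outcrop 11: 143a + 132b = −189.9.
Solving gives a = −0.26618, b = −1.15027.
Gradient magnitude |∇z| = √(a² + b²) = √(0.07085 + 1.32313) = 1.18067.
True dip = arctan(1.18067) = 49.74°, dipping toward NNE (azimuth ≈ 013°).

49.74°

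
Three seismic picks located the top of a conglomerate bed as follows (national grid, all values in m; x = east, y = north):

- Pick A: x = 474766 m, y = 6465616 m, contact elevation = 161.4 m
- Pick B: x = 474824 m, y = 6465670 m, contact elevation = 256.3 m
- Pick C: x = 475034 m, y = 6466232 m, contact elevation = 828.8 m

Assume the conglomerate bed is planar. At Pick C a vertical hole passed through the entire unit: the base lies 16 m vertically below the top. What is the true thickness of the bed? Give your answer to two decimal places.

10.11 m

Two edge vectors: Pick A→Pick B = (58, 54, 94.9), Pick A→Pick C = (268, 616, 667.4).
Normal n = (Pick A→Pick B) × (Pick A→Pick C) = (-22418.8, -13276, 21256).
So ∂z/∂x = −n_x/n_z = 1.05470 and ∂z/∂y = −n_y/n_z = 0.62458.
|∇z| = √(a²+b²) = 1.22576, so dip δ = arctan(1.22576) = 50.79°.
True thickness = vertical thickness × cos δ = 16 × cos 50.79° = 10.11 m.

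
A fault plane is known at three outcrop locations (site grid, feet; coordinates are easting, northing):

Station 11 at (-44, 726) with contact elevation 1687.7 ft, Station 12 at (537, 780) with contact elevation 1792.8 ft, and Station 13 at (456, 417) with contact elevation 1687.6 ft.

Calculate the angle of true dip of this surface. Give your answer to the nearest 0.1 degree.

16.7°

Let the plane be z = a·easting + b·northing + c.
Station 12−Station 11: 581a + 54b = 105.1;  Station 13−Station 11: 500a − 309b = −0.1.
Solving gives a = 0.15722, b = 0.25473.
Gradient magnitude |∇z| = √(a² + b²) = √(0.02472 + 0.06488) = 0.29934.
True dip = arctan(0.29934) = 16.7°, dipping toward SSW (azimuth ≈ 212°).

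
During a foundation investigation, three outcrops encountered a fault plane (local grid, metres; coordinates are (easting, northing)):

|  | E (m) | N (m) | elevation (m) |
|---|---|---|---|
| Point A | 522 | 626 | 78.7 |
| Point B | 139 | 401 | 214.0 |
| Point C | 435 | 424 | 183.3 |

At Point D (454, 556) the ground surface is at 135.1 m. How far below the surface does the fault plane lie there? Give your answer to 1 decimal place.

Two edge vectors: Point A→Point B = (-383, -225, 135.3), Point A→Point C = (-87, -202, 104.6).
Normal n = (Point A→Point B) × (Point A→Point C) = (3795.6, 28290.7, 57791).
So ∂z/∂E = −n_x/n_z = −0.06568 and ∂z/∂N = −n_y/n_z = −0.48953.
Intercept c from Point A: 78.7 + 34.28 + 306.45 = 419.43.
At (454, 556): z_contact = −29.82 − 272.18 + 419.43 = 117.43 m.
Depth below ground = 135.1 − 117.43 = 17.7 m.

17.7 m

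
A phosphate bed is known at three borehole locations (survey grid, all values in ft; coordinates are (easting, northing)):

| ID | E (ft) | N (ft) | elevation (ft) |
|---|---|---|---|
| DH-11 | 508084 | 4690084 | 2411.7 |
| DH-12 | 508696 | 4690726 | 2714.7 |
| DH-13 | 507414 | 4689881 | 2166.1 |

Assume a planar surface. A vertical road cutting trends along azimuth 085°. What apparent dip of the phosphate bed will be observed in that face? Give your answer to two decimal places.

18.17°

Two edge vectors: DH-11→DH-12 = (612, 642, 303), DH-11→DH-13 = (-670, -203, -245.6).
Normal n = (DH-11→DH-12) × (DH-11→DH-13) = (-96166.2, -52702.8, 305904).
So ∂z/∂E = −n_x/n_z = 0.31437 and ∂z/∂N = −n_y/n_z = 0.17229.
Unit vector along 085° is (sin 85°, cos 85°) = (0.9962, 0.0872).
Slope in that direction = a·(0.9962) + b·(0.0872) = 0.32819.
Apparent dip = arctan|0.32819| = 18.17° (true dip is 19.7°, so apparent ≤ true as expected).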